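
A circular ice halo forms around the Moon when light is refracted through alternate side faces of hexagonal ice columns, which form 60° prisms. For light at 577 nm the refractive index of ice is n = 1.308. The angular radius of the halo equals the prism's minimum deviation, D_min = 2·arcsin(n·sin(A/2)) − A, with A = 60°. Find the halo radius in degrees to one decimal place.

n·sin(A/2) = 1.308 × sin 30° = 1.308 × 0.5000 = 0.6540.
D_min = 2·arcsin(0.6540) − 60° = 2 × 40.844° − 60° = 21.688°.

21.7°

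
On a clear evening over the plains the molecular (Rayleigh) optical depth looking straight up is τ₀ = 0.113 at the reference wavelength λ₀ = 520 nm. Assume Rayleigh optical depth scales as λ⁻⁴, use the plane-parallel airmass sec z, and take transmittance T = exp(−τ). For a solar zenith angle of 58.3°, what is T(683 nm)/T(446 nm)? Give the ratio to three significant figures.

Airmass: sec 58.3° = 1.9031.
τ(683 nm) = 0.113 × (520/683)⁴ × 1.9031 = 0.113 × 0.3360 × 1.9031 = 0.0723.
τ(446 nm) = 0.113 × (520/446)⁴ × 1.9031 = 0.113 × 1.8479 × 1.9031 = 0.3974.
T(683)/T(446) = exp(τ_B − τ_A) = exp(0.3251) = 1.3842.

1.38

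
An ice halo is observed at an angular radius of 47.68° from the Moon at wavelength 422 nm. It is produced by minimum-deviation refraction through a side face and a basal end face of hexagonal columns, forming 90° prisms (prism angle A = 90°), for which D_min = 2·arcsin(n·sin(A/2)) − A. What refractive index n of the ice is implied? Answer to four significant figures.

1.319

Rearranging: n = sin((D_min + A)/2) / sin(A/2).
(D_min + A)/2 = (47.68° + 90°)/2 = 68.840°.
n = sin 68.840° / sin 45° = 0.9326 / 0.7071 = 1.3189.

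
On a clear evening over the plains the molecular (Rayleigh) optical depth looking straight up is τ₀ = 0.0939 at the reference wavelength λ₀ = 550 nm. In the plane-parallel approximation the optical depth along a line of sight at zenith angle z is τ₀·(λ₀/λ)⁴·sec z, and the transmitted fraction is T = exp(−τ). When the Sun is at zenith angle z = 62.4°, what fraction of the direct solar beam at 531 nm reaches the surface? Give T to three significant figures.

sec 62.4° = 2.1584.
τ = 0.0939 × (550/531)⁴ × 2.1584 = 0.0939 × 1.1510 × 2.1584 = 0.2333.
T = exp(−0.2333) = 0.7919.

0.792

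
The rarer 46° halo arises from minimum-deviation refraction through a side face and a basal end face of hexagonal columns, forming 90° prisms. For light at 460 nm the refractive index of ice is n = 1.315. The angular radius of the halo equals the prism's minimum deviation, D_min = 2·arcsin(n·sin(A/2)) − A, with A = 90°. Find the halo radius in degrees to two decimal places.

n·sin(A/2) = 1.315 × sin 45° = 1.315 × 0.7071 = 0.9298.
D_min = 2·arcsin(0.9298) − 90° = 2 × 68.411° − 90° = 46.821°.

46.82°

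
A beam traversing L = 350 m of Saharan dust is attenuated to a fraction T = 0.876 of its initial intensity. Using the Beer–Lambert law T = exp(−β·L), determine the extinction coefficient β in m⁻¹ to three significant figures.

0.000378 m⁻¹

Beer–Lambert: T = exp(−βL) ⇒ β = −ln(T)/L = −ln(0.876)/350 = 0.1324/350 = 0.0003783 m⁻¹.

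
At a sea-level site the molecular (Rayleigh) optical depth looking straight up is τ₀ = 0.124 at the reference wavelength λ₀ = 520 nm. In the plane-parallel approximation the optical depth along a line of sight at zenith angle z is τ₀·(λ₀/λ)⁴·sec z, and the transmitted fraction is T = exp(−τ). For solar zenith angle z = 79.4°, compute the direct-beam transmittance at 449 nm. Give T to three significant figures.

sec 79.4° = 5.4362.
τ = 0.124 × (520/449)⁴ × 5.4362 = 0.124 × 1.7990 × 5.4362 = 1.2127.
T = exp(−1.2127) = 0.2974.

0.297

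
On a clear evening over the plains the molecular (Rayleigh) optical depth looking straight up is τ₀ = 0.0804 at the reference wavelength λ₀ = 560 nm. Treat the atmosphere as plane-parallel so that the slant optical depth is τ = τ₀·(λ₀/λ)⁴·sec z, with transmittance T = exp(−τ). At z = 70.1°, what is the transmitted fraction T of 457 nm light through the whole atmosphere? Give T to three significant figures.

0.587

sec 70.1° = 2.9379.
τ = 0.0804 × (560/457)⁴ × 2.9379 = 0.0804 × 2.2547 × 2.9379 = 0.5326.
T = exp(−0.5326) = 0.5871.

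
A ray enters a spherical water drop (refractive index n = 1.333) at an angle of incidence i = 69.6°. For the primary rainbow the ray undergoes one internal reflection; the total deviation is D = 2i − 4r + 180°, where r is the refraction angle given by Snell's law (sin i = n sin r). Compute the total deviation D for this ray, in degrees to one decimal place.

140.5°

sin r = sin 69.6° / 1.333 = 0.9373/1.333 = 0.7031; r = 44.68°.
D = 2·69.6° − 4·44.68° + 180° = 139.20° − 178.72° + 180° = 140.48°.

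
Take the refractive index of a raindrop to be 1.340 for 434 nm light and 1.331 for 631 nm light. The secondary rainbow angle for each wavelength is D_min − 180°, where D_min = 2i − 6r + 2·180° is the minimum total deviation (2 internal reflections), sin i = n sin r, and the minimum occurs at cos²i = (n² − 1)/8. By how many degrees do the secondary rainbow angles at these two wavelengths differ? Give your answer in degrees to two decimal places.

At 434 nm (n = 1.340): cos²i = 0.09945 → i = 71.618°, r = 45.088°, D_min = 232.709°, rainbow angle = 52.709°.
At 631 nm (n = 1.331): cos²i = 0.09645 → i = 71.907°, r = 45.575°, D_min = 230.365°, rainbow angle = 50.365°.
Angular width = |52.709° − 50.365°| = 2.344°.

2.34°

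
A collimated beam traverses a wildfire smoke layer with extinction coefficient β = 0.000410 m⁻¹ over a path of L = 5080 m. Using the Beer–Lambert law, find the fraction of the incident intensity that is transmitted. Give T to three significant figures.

τ = β·L = 0.000410 × 5080 = 2.0828.
T = exp(−2.0828) = 0.1246.

0.125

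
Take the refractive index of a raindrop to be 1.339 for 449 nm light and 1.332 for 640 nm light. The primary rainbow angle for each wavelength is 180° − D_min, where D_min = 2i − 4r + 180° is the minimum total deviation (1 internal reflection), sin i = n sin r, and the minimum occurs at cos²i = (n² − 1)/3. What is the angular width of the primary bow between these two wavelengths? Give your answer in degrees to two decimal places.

At 449 nm (n = 1.339): cos²i = 0.26431 → i = 59.062°, r = 39.834°, D_min = 138.786°, rainbow angle = 41.214°.
At 640 nm (n = 1.332): cos²i = 0.25807 → i = 59.469°, r = 40.290°, D_min = 137.776°, rainbow angle = 42.224°.
Angular width = |41.214° − 42.224°| = 1.010°.

1.01°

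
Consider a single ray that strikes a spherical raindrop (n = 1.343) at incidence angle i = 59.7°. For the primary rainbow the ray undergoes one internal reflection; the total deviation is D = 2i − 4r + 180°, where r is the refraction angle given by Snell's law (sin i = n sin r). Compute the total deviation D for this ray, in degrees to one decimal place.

sin r = sin 59.7° / 1.343 = 0.8634/1.343 = 0.6429; r = 40.01°.
D = 2·59.7° − 4·40.01° + 180° = 119.40° − 160.03° + 180° = 139.37°.

139.4°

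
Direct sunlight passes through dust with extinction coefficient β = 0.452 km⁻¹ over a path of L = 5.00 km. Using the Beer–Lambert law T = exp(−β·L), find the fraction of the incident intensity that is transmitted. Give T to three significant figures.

τ = β·L = 0.452 × 5.00 = 2.2600.
T = exp(−2.2600) = 0.1044.

0.104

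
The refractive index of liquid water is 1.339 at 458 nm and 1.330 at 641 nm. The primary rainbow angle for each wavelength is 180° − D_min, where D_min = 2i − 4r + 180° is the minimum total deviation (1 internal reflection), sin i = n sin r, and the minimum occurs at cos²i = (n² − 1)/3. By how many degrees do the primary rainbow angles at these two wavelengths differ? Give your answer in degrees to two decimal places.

At 458 nm (n = 1.339): cos²i = 0.26431 → i = 59.062°, r = 39.834°, D_min = 138.786°, rainbow angle = 41.214°.
At 641 nm (n = 1.330): cos²i = 0.25630 → i = 59.585°, r = 40.422°, D_min = 137.484°, rainbow angle = 42.516°.
Angular width = |41.214° − 42.516°| = 1.303°.

1.30°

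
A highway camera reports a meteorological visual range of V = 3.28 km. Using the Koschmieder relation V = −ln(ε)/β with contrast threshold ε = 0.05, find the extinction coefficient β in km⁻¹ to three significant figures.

0.913 km⁻¹

β = −ln(0.05) / V = 2.996 / 3.28 = 0.9133 km⁻¹.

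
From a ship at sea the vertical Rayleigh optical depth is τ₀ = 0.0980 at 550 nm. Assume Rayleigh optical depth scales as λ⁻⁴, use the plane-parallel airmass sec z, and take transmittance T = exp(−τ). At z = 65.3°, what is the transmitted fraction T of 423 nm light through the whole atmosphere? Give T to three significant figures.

sec 65.3° = 2.3931.
τ = 0.0980 × (550/423)⁴ × 2.3931 = 0.0980 × 2.8582 × 2.3931 = 0.6703.
T = exp(−0.6703) = 0.5115.

0.512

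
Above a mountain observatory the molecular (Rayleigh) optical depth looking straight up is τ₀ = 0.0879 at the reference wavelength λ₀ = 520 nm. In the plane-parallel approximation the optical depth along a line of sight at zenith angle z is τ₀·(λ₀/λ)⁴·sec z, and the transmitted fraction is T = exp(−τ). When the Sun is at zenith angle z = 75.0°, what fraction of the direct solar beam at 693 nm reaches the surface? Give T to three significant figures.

sec 75.0° = 3.8637.
τ = 0.0879 × (520/693)⁴ × 3.8637 = 0.0879 × 0.3170 × 3.8637 = 0.1077.
T = exp(−0.1077) = 0.8979.

0.898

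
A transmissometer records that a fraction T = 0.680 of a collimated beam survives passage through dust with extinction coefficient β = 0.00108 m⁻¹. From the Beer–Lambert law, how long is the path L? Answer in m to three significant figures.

357 m

Beer–Lambert: T = exp(−βL) ⇒ L = −ln(T)/β = −ln(0.680)/0.00108 = 0.3857/0.00108 = 357.1 m.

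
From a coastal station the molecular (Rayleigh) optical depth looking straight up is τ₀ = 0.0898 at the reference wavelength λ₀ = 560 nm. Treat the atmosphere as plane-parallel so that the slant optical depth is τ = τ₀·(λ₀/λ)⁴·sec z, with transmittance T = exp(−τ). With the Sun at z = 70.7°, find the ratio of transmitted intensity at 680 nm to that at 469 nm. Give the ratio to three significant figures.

Airmass: sec 70.7° = 3.0256.
τ(680 nm) = 0.0898 × (560/680)⁴ × 3.0256 = 0.0898 × 0.4600 × 3.0256 = 0.1250.
τ(469 nm) = 0.0898 × (560/469)⁴ × 3.0256 = 0.0898 × 2.0326 × 3.0256 = 0.5523.
T(680)/T(469) = exp(τ_B − τ_A) = exp(0.4273) = 1.5331.

1.53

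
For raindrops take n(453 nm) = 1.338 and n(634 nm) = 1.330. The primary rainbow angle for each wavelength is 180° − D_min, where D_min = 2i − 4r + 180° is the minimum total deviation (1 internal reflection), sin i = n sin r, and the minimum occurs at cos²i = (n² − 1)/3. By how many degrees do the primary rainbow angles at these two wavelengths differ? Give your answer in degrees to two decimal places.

1.16°

At 453 nm (n = 1.338): cos²i = 0.26341 → i = 59.120°, r = 39.899°, D_min = 138.643°, rainbow angle = 41.357°.
At 634 nm (n = 1.330): cos²i = 0.25630 → i = 59.585°, r = 40.422°, D_min = 137.484°, rainbow angle = 42.516°.
Angular width = |41.357° − 42.516°| = 1.160°.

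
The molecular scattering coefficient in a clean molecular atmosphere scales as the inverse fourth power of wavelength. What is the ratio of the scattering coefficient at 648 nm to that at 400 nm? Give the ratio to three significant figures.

Rayleigh scattering ∝ λ⁻⁴, so the ratio of coefficients is the inverse fourth power of the wavelength ratio.
σ(648)/σ(400) = (400/648)⁴ = (0.6173)⁴ = 0.1452.

0.145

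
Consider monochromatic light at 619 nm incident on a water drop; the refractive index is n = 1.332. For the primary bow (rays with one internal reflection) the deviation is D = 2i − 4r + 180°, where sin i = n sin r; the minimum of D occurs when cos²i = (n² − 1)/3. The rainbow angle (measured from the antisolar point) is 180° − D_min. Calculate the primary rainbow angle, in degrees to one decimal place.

cos²i = (1.77422 − 1)/3 = 0.25807; i = arccos(0.50801) = 59.469°.
sin r = sin 59.469°/1.332 = 0.64666; r = 40.290°.
D_min = 2·59.469° − 4·40.290° + 180° = 137.776°.
Rainbow angle = 180° − D_min = 42.224°.

42.2°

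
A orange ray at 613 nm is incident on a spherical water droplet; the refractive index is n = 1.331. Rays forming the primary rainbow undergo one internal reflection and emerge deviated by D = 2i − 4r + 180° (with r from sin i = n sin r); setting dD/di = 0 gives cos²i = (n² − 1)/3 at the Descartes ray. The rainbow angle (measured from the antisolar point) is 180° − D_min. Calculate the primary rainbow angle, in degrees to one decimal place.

42.4°

cos²i = (1.77156 − 1)/3 = 0.25719; i = arccos(0.50714) = 59.527°.
sin r = sin 59.527°/1.331 = 0.64753; r = 40.356°.
D_min = 2·59.527° − 4·40.356° + 180° = 137.630°.
Rainbow angle = 180° − D_min = 42.370°.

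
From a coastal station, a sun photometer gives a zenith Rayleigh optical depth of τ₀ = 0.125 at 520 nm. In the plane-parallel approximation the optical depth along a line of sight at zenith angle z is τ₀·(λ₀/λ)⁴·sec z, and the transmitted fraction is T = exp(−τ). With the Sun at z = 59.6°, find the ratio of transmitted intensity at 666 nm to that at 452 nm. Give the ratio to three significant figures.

Airmass: sec 59.6° = 1.9762.
τ(666 nm) = 0.125 × (520/666)⁴ × 1.9762 = 0.125 × 0.3716 × 1.9762 = 0.0918.
τ(452 nm) = 0.125 × (520/452)⁴ × 1.9762 = 0.125 × 1.7517 × 1.9762 = 0.4327.
T(666)/T(452) = exp(τ_B − τ_A) = exp(0.3409) = 1.4062.

1.41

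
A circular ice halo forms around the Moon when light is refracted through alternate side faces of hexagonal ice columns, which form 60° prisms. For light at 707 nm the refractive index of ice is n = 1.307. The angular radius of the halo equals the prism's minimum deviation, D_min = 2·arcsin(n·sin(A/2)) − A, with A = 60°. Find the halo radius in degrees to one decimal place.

21.6°

n·sin(A/2) = 1.307 × sin 30° = 1.307 × 0.5000 = 0.6535.
D_min = 2·arcsin(0.6535) − 60° = 2 × 40.806° − 60° = 21.612°.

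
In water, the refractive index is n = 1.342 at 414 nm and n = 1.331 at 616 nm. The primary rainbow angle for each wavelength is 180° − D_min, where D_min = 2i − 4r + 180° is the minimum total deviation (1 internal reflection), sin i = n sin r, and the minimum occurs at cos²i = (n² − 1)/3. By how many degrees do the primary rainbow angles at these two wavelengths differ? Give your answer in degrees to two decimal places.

1.58°

At 414 nm (n = 1.342): cos²i = 0.26699 → i = 58.888°, r = 39.641°, D_min = 139.213°, rainbow angle = 40.787°.
At 616 nm (n = 1.331): cos²i = 0.25719 → i = 59.527°, r = 40.356°, D_min = 137.630°, rainbow angle = 42.370°.
Angular width = |40.787° − 42.370°| = 1.583°.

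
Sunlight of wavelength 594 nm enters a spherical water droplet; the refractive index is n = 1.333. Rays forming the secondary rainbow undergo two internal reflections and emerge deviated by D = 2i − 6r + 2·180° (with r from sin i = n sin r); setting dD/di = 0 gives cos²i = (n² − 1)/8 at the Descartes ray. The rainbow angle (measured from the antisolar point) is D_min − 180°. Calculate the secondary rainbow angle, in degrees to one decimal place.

50.9°

cos²i = (1.77689 − 1)/8 = 0.09711; i = arccos(0.31163) = 71.843°.
sin r = sin 71.843°/1.333 = 0.71283; r = 45.466°.
D_min = 2·71.843° − 6·45.466° + 360° = 230.891°.
Rainbow angle = D_min − 180° = 50.891°.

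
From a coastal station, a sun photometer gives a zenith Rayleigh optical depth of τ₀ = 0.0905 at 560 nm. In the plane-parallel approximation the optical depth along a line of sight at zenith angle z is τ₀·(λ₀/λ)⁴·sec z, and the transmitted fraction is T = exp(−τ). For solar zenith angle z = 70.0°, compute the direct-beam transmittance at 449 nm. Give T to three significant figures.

sec 70.0° = 2.9238.
τ = 0.0905 × (560/449)⁴ × 2.9238 = 0.0905 × 2.4197 × 2.9238 = 0.6403.
T = exp(−0.6403) = 0.5271.

0.527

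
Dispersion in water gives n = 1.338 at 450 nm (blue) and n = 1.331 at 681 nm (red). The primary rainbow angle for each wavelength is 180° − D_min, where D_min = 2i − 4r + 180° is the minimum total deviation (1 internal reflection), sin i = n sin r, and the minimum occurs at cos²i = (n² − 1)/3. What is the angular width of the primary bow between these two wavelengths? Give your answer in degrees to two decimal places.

At 450 nm (n = 1.338): cos²i = 0.26341 → i = 59.120°, r = 39.899°, D_min = 138.643°, rainbow angle = 41.357°.
At 681 nm (n = 1.331): cos²i = 0.25719 → i = 59.527°, r = 40.356°, D_min = 137.630°, rainbow angle = 42.370°.
Angular width = |41.357° − 42.370°| = 1.013°.

1.01°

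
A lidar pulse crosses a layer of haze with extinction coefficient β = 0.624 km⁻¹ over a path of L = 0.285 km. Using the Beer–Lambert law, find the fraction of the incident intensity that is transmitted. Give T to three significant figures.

0.837

τ = β·L = 0.624 × 0.285 = 0.1778.
T = exp(−0.1778) = 0.8371.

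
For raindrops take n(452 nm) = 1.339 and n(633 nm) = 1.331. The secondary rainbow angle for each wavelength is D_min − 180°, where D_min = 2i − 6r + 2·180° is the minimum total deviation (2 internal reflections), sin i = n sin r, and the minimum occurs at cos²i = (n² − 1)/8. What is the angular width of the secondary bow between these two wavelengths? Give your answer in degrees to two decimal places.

At 452 nm (n = 1.339): cos²i = 0.09912 → i = 71.650°, r = 45.141°, D_min = 232.451°, rainbow angle = 52.451°.
At 633 nm (n = 1.331): cos²i = 0.09645 → i = 71.907°, r = 45.575°, D_min = 230.365°, rainbow angle = 50.365°.
Angular width = |52.451° − 50.365°| = 2.086°.

2.09°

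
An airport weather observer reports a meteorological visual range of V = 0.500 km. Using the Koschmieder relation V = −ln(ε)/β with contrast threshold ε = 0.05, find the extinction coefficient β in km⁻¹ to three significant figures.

5.99 km⁻¹

β = −ln(0.05) / V = 2.996 / 0.500 = 5.9915 km⁻¹.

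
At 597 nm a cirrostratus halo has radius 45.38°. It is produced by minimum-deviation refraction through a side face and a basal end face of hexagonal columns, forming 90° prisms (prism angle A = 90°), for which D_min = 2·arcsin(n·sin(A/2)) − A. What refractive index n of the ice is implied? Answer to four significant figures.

1.308

Rearranging: n = sin((D_min + A)/2) / sin(A/2).
(D_min + A)/2 = (45.38° + 90°)/2 = 67.690°.
n = sin 67.690° / sin 45° = 0.9251 / 0.7071 = 1.3084.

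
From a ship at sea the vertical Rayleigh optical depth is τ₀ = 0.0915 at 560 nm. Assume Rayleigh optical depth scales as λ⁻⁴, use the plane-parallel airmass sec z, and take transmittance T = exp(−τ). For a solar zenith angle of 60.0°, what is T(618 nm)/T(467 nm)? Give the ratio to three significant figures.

Airmass: sec 60.0° = 2.0000.
τ(618 nm) = 0.0915 × (560/618)⁴ × 2.0000 = 0.0915 × 0.6742 × 2.0000 = 0.1234.
τ(467 nm) = 0.0915 × (560/467)⁴ × 2.0000 = 0.0915 × 2.0677 × 2.0000 = 0.3784.
T(618)/T(467) = exp(τ_B − τ_A) = exp(0.2550) = 1.2905.

1.29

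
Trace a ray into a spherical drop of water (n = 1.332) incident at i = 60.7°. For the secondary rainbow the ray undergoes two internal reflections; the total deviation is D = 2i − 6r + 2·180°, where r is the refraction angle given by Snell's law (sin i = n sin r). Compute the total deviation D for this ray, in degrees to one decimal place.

236.0°

sin r = sin 60.7° / 1.332 = 0.8721/1.332 = 0.6547; r = 40.90°.
D = 2·60.7° − 6·40.90° + 2·180° = 121.40° − 245.38° + 360° = 236.02°.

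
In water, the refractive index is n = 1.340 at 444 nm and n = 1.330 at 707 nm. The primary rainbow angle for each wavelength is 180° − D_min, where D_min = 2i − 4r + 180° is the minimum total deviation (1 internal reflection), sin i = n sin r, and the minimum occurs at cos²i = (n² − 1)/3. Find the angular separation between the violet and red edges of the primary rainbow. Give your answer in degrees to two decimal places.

At 444 nm (n = 1.340): cos²i = 0.26520 → i = 59.004°, r = 39.770°, D_min = 138.929°, rainbow angle = 41.071°.
At 707 nm (n = 1.330): cos²i = 0.25630 → i = 59.585°, r = 40.422°, D_min = 137.484°, rainbow angle = 42.516°.
Angular width = |41.071° − 42.516°| = 1.445°.

1.45°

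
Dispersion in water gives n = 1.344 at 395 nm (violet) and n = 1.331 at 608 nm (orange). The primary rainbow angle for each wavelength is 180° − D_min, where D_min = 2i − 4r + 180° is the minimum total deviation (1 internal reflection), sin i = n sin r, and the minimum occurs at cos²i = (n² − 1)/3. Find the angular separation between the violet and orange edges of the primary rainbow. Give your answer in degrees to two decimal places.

At 395 nm (n = 1.344): cos²i = 0.26878 → i = 58.772°, r = 39.512°, D_min = 139.495°, rainbow angle = 40.505°.
At 608 nm (n = 1.331): cos²i = 0.25719 → i = 59.527°, r = 40.356°, D_min = 137.630°, rainbow angle = 42.370°.
Angular width = |40.505° − 42.370°| = 1.865°.

1.86°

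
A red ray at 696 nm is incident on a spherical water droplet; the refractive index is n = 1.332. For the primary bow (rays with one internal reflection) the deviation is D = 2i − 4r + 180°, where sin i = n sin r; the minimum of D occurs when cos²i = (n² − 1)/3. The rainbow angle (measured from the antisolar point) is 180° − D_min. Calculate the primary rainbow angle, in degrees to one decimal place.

42.2°

cos²i = (1.77422 − 1)/3 = 0.25807; i = arccos(0.50801) = 59.469°.
sin r = sin 59.469°/1.332 = 0.64666; r = 40.290°.
D_min = 2·59.469° − 4·40.290° + 180° = 137.776°.
Rainbow angle = 180° − D_min = 42.224°.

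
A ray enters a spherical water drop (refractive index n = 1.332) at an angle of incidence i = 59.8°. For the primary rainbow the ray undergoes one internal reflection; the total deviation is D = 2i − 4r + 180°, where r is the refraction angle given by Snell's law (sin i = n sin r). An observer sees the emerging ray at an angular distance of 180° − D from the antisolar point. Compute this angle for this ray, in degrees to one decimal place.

42.2°

sin r = sin 59.8° / 1.332 = 0.8643/1.332 = 0.6489; r = 40.46°.
D = 2·59.8° − 4·40.46° + 180° = 119.60° − 161.82° + 180° = 137.78°.
Angle from antisolar point = 180° − D = 42.22°.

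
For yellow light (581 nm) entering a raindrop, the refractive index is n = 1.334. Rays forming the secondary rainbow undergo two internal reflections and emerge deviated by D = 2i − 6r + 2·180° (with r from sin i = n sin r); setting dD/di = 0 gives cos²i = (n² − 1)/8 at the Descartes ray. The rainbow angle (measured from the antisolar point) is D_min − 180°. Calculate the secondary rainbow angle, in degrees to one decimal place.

51.2°

cos²i = (1.77956 − 1)/8 = 0.09744; i = arccos(0.31216) = 71.810°.
sin r = sin 71.810°/1.334 = 0.71217; r = 45.411°.
D_min = 2·71.810° − 6·45.411° + 360° = 231.153°.
Rainbow angle = D_min − 180° = 51.153°.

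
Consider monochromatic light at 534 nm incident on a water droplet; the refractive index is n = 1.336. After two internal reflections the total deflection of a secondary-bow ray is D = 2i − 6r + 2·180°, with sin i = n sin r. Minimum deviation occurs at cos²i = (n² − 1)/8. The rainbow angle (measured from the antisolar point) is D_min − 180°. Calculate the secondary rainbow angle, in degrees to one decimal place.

cos²i = (1.78490 − 1)/8 = 0.09811; i = arccos(0.31323) = 71.746°.
sin r = sin 71.746°/1.336 = 0.71084; r = 45.303°.
D_min = 2·71.746° − 6·45.303° + 360° = 231.674°.
Rainbow angle = D_min − 180° = 51.674°.

51.7°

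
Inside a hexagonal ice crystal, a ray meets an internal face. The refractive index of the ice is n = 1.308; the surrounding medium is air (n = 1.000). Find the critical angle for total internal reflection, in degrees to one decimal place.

sin θ_c = n_air / n = 1.000 / 1.308 = 0.7645.
θ_c = arcsin(0.7645) = 49.86°.

49.9°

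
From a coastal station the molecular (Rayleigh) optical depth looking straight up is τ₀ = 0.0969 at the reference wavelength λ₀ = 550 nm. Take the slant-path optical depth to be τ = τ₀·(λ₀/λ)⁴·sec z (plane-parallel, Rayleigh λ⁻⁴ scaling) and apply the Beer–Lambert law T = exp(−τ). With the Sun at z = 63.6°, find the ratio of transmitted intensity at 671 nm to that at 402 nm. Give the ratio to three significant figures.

Airmass: sec 63.6° = 2.2490.
τ(671 nm) = 0.0969 × (550/671)⁴ × 2.2490 = 0.0969 × 0.4514 × 2.2490 = 0.0984.
τ(402 nm) = 0.0969 × (550/402)⁴ × 2.2490 = 0.0969 × 3.5039 × 2.2490 = 0.7636.
T(671)/T(402) = exp(τ_B − τ_A) = exp(0.6652) = 1.9449.

1.94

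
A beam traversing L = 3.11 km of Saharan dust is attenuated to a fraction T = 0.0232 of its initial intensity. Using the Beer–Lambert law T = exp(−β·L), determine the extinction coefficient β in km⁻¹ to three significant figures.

1.21 km⁻¹

Beer–Lambert: T = exp(−βL) ⇒ β = −ln(T)/L = −ln(0.0232)/3.11 = 3.7636/3.11 = 1.21 km⁻¹.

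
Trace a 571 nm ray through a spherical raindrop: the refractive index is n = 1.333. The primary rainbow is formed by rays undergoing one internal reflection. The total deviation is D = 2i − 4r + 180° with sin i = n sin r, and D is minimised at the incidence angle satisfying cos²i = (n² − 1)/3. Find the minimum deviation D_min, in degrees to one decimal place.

137.9°

cos²i = (1.77689 − 1)/3 = 0.25896; i = arccos(0.50888) = 59.410°.
sin r = sin 59.410°/1.333 = 0.64579; r = 40.225°.
D_min = 2·59.410° − 4·40.225° + 180° = 137.922°.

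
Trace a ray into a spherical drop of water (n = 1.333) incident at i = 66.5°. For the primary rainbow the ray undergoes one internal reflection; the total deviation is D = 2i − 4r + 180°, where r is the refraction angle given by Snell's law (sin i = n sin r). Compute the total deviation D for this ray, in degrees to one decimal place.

sin r = sin 66.5° / 1.333 = 0.9171/1.333 = 0.6880; r = 43.47°.
D = 2·66.5° − 4·43.47° + 180° = 133.00° − 173.88° + 180° = 139.12°.

139.1°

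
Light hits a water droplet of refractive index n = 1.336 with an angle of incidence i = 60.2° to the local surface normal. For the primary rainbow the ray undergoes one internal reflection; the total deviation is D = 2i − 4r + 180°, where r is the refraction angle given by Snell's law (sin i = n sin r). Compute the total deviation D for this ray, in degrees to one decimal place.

138.4°

sin r = sin 60.2° / 1.336 = 0.8678/1.336 = 0.6495; r = 40.51°.
D = 2·60.2° − 4·40.51° + 180° = 120.40° − 162.02° + 180° = 138.38°.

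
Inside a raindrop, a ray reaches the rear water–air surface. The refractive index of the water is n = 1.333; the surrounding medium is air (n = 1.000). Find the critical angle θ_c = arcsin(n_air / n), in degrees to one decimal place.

sin θ_c = n_air / n = 1.000 / 1.333 = 0.7502.
θ_c = arcsin(0.7502) = 48.61°.

48.6°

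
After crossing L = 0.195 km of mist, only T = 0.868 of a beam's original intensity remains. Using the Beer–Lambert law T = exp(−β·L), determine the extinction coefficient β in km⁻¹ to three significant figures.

Beer–Lambert: T = exp(−βL) ⇒ β = −ln(T)/L = −ln(0.868)/0.195 = 0.1416/0.195 = 0.726 km⁻¹.

0.726 km⁻¹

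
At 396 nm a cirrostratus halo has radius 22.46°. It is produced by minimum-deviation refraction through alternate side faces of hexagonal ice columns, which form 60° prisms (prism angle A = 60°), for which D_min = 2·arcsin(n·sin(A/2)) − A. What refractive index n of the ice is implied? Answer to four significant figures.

1.318

Rearranging: n = sin((D_min + A)/2) / sin(A/2).
(D_min + A)/2 = (22.46° + 60°)/2 = 41.230°.
n = sin 41.230° / sin 30° = 0.6591 / 0.5000 = 1.3182.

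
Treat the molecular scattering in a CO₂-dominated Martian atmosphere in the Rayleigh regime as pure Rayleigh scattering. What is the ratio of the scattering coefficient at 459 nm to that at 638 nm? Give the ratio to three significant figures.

Rayleigh scattering ∝ λ⁻⁴, so the ratio of coefficients is the inverse fourth power of the wavelength ratio.
σ(459)/σ(638) = (638/459)⁴ = (1.3900)⁴ = 3.733.

3.73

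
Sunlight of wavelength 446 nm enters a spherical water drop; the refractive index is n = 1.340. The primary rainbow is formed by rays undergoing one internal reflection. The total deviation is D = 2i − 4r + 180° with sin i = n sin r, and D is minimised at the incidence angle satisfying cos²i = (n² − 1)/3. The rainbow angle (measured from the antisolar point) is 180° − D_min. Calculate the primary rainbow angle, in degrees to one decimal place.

41.1°

cos²i = (1.79560 − 1)/3 = 0.26520; i = arccos(0.51498) = 59.004°.
sin r = sin 59.004°/1.340 = 0.63971; r = 39.770°.
D_min = 2·59.004° − 4·39.770° + 180° = 138.929°.
Rainbow angle = 180° − D_min = 41.071°.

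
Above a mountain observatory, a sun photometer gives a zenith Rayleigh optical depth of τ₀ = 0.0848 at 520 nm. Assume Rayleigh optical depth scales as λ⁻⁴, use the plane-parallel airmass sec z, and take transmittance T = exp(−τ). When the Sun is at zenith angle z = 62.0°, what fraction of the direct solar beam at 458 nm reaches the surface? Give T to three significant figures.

sec 62.0° = 2.1301.
τ = 0.0848 × (520/458)⁴ × 2.1301 = 0.0848 × 1.6617 × 2.1301 = 0.3001.
T = exp(−0.3001) = 0.7407.

0.741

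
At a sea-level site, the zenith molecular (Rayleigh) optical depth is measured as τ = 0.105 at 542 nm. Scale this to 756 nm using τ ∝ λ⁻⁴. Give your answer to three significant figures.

0.0277

τ(756 nm) = τ(542 nm) × (542/756)⁴ = 0.105 × (0.7169)⁴ = 0.105 × 0.2642 = 0.0277.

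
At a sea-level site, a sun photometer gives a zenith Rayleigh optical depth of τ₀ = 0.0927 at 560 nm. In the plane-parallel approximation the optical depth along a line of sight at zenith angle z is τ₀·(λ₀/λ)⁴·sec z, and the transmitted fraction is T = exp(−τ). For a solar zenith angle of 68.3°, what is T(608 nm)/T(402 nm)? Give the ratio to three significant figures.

Airmass: sec 68.3° = 2.7046.
τ(608 nm) = 0.0927 × (560/608)⁴ × 2.7046 = 0.0927 × 0.7197 × 2.7046 = 0.1804.
τ(402 nm) = 0.0927 × (560/402)⁴ × 2.7046 = 0.0927 × 3.7657 × 2.7046 = 0.9441.
T(608)/T(402) = exp(τ_B − τ_A) = exp(0.7637) = 2.1462.

2.15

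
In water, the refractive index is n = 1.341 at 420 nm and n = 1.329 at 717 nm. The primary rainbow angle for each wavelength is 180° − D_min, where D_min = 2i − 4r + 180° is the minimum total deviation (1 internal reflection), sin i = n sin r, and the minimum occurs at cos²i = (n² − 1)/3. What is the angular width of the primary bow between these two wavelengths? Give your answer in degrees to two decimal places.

At 420 nm (n = 1.341): cos²i = 0.26609 → i = 58.946°, r = 39.705°, D_min = 139.071°, rainbow angle = 40.929°.
At 717 nm (n = 1.329): cos²i = 0.25541 → i = 59.643°, r = 40.487°, D_min = 137.337°, rainbow angle = 42.663°.
Angular width = |40.929° − 42.663°| = 1.735°.

1.73°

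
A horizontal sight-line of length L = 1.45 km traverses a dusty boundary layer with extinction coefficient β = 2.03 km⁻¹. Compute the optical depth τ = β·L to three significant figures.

2.94

τ = β·L = 2.03 × 1.45 = 2.9435.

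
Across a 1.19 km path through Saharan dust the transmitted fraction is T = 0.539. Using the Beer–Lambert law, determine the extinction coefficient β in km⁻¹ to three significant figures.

0.519 km⁻¹

Beer–Lambert: T = exp(−βL) ⇒ β = −ln(T)/L = −ln(0.539)/1.19 = 0.6180/1.19 = 0.5194 km⁻¹.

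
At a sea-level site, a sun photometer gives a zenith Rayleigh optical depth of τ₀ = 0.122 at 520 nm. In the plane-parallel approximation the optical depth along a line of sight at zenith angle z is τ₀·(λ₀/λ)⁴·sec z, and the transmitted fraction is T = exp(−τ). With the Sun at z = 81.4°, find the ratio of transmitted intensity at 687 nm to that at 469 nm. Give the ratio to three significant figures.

2.63

Airmass: sec 81.4° = 6.6874.
τ(687 nm) = 0.122 × (520/687)⁴ × 6.6874 = 0.122 × 0.3282 × 6.6874 = 0.2678.
τ(469 nm) = 0.122 × (520/469)⁴ × 6.6874 = 0.122 × 1.5112 × 6.6874 = 1.2329.
T(687)/T(469) = exp(τ_B − τ_A) = exp(0.9651) = 2.6251.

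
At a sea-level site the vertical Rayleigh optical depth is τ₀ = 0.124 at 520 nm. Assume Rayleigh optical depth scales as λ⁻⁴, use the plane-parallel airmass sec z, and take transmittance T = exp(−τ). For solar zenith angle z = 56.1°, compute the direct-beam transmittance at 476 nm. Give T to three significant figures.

0.729

sec 56.1° = 1.7929.
τ = 0.124 × (520/476)⁴ × 1.7929 = 0.124 × 1.4242 × 1.7929 = 0.3166.
T = exp(−0.3166) = 0.7286.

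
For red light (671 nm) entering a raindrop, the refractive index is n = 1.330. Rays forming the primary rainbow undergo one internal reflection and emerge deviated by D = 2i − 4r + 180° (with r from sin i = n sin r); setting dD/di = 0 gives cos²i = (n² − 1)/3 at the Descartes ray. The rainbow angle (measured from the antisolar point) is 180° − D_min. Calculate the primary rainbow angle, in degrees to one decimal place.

42.5°

cos²i = (1.76890 − 1)/3 = 0.25630; i = arccos(0.50626) = 59.585°.
sin r = sin 59.585°/1.330 = 0.64841; r = 40.422°.
D_min = 2·59.585° − 4·40.422° + 180° = 137.484°.
Rainbow angle = 180° − D_min = 42.516°.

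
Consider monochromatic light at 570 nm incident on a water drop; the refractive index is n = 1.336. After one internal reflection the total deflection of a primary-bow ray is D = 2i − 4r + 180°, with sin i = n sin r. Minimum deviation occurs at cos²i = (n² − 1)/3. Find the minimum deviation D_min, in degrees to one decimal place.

138.4°

cos²i = (1.78490 − 1)/3 = 0.26163; i = arccos(0.51150) = 59.236°.
sin r = sin 59.236°/1.336 = 0.64318; r = 40.029°.
D_min = 2·59.236° − 4·40.029° + 180° = 138.356°.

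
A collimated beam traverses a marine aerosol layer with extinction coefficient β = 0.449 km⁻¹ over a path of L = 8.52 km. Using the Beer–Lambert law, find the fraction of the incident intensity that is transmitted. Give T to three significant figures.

0.0218

τ = β·L = 0.449 × 8.52 = 3.8255.
T = exp(−3.8255) = 0.0218.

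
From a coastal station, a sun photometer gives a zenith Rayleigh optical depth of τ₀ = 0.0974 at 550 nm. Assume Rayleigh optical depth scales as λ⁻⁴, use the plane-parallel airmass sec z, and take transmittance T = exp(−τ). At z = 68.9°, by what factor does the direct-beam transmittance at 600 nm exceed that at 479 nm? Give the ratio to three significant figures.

Airmass: sec 68.9° = 2.7778.
τ(600 nm) = 0.0974 × (550/600)⁴ × 2.7778 = 0.0974 × 0.7061 × 2.7778 = 0.1910.
τ(479 nm) = 0.0974 × (550/479)⁴ × 2.7778 = 0.0974 × 1.7382 × 2.7778 = 0.4703.
T(600)/T(479) = exp(τ_B − τ_A) = exp(0.2793) = 1.3222.

1.32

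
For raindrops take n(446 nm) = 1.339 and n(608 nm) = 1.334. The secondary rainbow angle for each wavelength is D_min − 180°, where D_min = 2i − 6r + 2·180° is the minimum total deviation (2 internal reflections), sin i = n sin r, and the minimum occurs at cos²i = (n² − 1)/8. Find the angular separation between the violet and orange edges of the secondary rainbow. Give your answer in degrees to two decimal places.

1.30°

At 446 nm (n = 1.339): cos²i = 0.09912 → i = 71.650°, r = 45.141°, D_min = 232.451°, rainbow angle = 52.451°.
At 608 nm (n = 1.334): cos²i = 0.09744 → i = 71.810°, r = 45.411°, D_min = 231.153°, rainbow angle = 51.153°.
Angular width = |52.451° − 51.153°| = 1.299°.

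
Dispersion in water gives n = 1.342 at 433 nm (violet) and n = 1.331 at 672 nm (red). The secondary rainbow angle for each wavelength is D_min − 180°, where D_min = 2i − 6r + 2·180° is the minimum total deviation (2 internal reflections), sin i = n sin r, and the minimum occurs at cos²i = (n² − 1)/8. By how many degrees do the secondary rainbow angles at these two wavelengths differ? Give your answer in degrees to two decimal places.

At 433 nm (n = 1.342): cos²i = 0.10012 → i = 71.554°, r = 44.981°, D_min = 233.222°, rainbow angle = 53.222°.
At 672 nm (n = 1.331): cos²i = 0.09645 → i = 71.907°, r = 45.575°, D_min = 230.365°, rainbow angle = 50.365°.
Angular width = |53.222° − 50.365°| = 2.857°.

2.86°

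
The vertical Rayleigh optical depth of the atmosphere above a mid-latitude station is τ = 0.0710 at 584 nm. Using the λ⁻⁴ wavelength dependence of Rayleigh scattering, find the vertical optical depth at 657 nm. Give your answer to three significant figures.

0.0443

τ(657 nm) = τ(584 nm) × (584/657)⁴ = 0.0710 × (0.8889)⁴ = 0.0710 × 0.6243 = 0.0443.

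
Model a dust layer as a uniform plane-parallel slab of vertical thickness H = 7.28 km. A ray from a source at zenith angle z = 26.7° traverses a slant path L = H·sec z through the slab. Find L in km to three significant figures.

8.15 km

sec z = 1/cos 26.7° = 1.1194.
L = 7.28 × 1.1194 = 8.149 km.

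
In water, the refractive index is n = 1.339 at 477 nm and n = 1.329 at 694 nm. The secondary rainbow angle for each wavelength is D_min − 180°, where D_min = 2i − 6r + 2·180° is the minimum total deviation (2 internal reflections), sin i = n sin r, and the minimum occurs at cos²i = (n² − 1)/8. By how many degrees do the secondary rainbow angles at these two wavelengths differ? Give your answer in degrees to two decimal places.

2.61°

At 477 nm (n = 1.339): cos²i = 0.09912 → i = 71.650°, r = 45.141°, D_min = 232.451°, rainbow angle = 52.451°.
At 694 nm (n = 1.329): cos²i = 0.09578 → i = 71.972°, r = 45.685°, D_min = 229.837°, rainbow angle = 49.837°.
Angular width = |52.451° − 49.837°| = 2.614°.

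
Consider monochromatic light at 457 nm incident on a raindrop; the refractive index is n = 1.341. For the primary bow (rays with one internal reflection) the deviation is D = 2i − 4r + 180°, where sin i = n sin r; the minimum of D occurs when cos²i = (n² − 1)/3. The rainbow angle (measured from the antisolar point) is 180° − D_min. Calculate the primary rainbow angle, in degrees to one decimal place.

cos²i = (1.79828 − 1)/3 = 0.26609; i = arccos(0.51584) = 58.946°.
sin r = sin 58.946°/1.341 = 0.63884; r = 39.705°.
D_min = 2·58.946° − 4·39.705° + 180° = 139.071°.
Rainbow angle = 180° − D_min = 40.929°.

40.9°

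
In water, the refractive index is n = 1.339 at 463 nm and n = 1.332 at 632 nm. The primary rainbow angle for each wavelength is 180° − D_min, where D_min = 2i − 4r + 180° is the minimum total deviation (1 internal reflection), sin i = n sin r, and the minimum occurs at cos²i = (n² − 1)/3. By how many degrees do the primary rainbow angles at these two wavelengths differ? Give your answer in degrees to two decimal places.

1.01°

At 463 nm (n = 1.339): cos²i = 0.26431 → i = 59.062°, r = 39.834°, D_min = 138.786°, rainbow angle = 41.214°.
At 632 nm (n = 1.332): cos²i = 0.25807 → i = 59.469°, r = 40.290°, D_min = 137.776°, rainbow angle = 42.224°.
Angular width = |41.214° − 42.224°| = 1.010°.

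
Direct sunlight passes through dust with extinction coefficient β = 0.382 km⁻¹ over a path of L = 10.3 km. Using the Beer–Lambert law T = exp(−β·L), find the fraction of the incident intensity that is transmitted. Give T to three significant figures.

τ = β·L = 0.382 × 10.3 = 3.9346.
T = exp(−3.9346) = 0.0196.

0.0196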